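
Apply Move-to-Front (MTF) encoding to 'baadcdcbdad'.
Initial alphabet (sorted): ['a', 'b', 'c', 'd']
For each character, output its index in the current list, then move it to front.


MTF encoding:
'b': index 1 in ['a', 'b', 'c', 'd'] -> ['b', 'a', 'c', 'd']
'a': index 1 in ['b', 'a', 'c', 'd'] -> ['a', 'b', 'c', 'd']
'a': index 0 in ['a', 'b', 'c', 'd'] -> ['a', 'b', 'c', 'd']
'd': index 3 in ['a', 'b', 'c', 'd'] -> ['d', 'a', 'b', 'c']
'c': index 3 in ['d', 'a', 'b', 'c'] -> ['c', 'd', 'a', 'b']
'd': index 1 in ['c', 'd', 'a', 'b'] -> ['d', 'c', 'a', 'b']
'c': index 1 in ['d', 'c', 'a', 'b'] -> ['c', 'd', 'a', 'b']
'b': index 3 in ['c', 'd', 'a', 'b'] -> ['b', 'c', 'd', 'a']
'd': index 2 in ['b', 'c', 'd', 'a'] -> ['d', 'b', 'c', 'a']
'a': index 3 in ['d', 'b', 'c', 'a'] -> ['a', 'd', 'b', 'c']
'd': index 1 in ['a', 'd', 'b', 'c'] -> ['d', 'a', 'b', 'c']


Output: [1, 1, 0, 3, 3, 1, 1, 3, 2, 3, 1]


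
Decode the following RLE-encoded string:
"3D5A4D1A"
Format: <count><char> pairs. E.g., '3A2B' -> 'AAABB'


Expanding each <count><char> pair:
  3D -> 'DDD'
  5A -> 'AAAAA'
  4D -> 'DDDD'
  1A -> 'A'

Decoded = DDDAAAAADDDDA


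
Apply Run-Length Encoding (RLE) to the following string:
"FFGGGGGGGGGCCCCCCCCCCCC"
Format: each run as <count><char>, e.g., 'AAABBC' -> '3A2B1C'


Scanning runs left to right:
  i=0: run of 'F' x 2 -> '2F'
  i=2: run of 'G' x 9 -> '9G'
  i=11: run of 'C' x 12 -> '12C'

RLE = 2F9G12C


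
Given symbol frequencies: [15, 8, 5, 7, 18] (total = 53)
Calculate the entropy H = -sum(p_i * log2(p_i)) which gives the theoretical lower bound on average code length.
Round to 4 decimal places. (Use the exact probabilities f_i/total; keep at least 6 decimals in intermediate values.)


Per-symbol terms -p_i * log2(p_i) with p_i = f_i/53:
  p = 15/53 = 0.283019: log2(p) = -1.821030, -p*log2(p) = 0.515386
  p = 8/53 = 0.150943: log2(p) = -2.727920, -p*log2(p) = 0.411762
  p = 5/53 = 0.094340: log2(p) = -3.405992, -p*log2(p) = 0.321320
  p = 7/53 = 0.132075: log2(p) = -2.920566, -p*log2(p) = 0.385735
  p = 18/53 = 0.339623: log2(p) = -1.557995, -p*log2(p) = 0.529131
H = 0.515386 + 0.411762 + 0.321320 + 0.385735 + 0.529131 = 2.163334

H = 2.1633 bits/symbol


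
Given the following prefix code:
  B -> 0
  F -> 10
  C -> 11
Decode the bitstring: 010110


Decoding step by step:
Bits 0 -> B
Bits 10 -> F
Bits 11 -> C
Bits 0 -> B


Decoded message: BFCB


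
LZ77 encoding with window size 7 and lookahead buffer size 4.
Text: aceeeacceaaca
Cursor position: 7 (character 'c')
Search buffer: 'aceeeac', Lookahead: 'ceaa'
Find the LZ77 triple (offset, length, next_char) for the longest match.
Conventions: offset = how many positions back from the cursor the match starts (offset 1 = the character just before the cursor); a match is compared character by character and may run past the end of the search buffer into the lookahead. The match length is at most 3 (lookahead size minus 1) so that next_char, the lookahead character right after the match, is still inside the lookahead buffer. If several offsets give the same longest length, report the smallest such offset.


Try each offset into the search buffer:
  offset=1 (pos 6, char 'c'): match length 1
  offset=2 (pos 5, char 'a'): match length 0
  offset=3 (pos 4, char 'e'): match length 0
  offset=4 (pos 3, char 'e'): match length 0
  offset=5 (pos 2, char 'e'): match length 0
  offset=6 (pos 1, char 'c'): match length 2
  offset=7 (pos 0, char 'a'): match length 0
Longest match has length 2 at offset 6.
next_char = character at position 7 + 2 = 9 -> 'a'

Best match: offset=6, length=2 (matching 'ce' starting at position 1)
LZ77 triple: (6, 2, 'a')


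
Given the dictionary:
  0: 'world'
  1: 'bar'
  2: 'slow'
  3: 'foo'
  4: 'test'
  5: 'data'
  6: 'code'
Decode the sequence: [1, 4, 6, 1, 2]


Look up each index in the dictionary:
  1 -> 'bar'
  4 -> 'test'
  6 -> 'code'
  1 -> 'bar'
  2 -> 'slow'

Decoded: "bar test code bar slow"


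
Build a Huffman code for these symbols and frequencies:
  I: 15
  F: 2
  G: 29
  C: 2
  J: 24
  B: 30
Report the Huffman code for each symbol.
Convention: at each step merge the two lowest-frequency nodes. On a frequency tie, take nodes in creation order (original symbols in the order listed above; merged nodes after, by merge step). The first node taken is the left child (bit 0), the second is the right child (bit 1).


Huffman tree construction:
Step 1: Merge F(2) + C(2) = 4
Step 2: Merge (F+C)(4) + I(15) = 19
Step 3: Merge ((F+C)+I)(19) + J(24) = 43
Step 4: Merge G(29) + B(30) = 59
Step 5: Merge (((F+C)+I)+J)(43) + (G+B)(59) = 102
Read each symbol's code off the tree from the root (left child = 0, right child = 1).

Codes:
  I: 001 (length 3)
  F: 0000 (length 4)
  G: 10 (length 2)
  C: 0001 (length 4)
  J: 01 (length 2)
  B: 11 (length 2)
Average code length: 227/102 = 2.2255 bits/symbol


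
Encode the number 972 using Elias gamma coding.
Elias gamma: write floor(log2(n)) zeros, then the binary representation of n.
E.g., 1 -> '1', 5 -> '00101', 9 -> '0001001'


num_bits = floor(log2(972)) + 1 = 10
leading_zeros = num_bits - 1 = 9
binary(972) = 1111001100

Elias gamma(972) = '000000000' + '1111001100' = 0000000001111001100 (19 bits)


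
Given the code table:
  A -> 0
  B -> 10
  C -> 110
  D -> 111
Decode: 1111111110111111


Decoding:
111 -> D
111 -> D
111 -> D
0 -> A
111 -> D
111 -> D


Result: DDDADD


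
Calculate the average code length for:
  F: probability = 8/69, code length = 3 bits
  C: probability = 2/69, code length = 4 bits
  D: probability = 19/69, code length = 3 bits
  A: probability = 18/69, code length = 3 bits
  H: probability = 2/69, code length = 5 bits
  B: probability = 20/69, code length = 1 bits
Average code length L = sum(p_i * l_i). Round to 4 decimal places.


Weighted contributions p_i * l_i:
  F: (8/69) * 3 = 24/69
  C: (2/69) * 4 = 8/69
  D: (19/69) * 3 = 57/69
  A: (18/69) * 3 = 54/69
  H: (2/69) * 5 = 10/69
  B: (20/69) * 1 = 20/69
Sum = (24 + 8 + 57 + 54 + 10 + 20)/69 = 173/69

L = 173/69 = 2.5072 bits/symbol


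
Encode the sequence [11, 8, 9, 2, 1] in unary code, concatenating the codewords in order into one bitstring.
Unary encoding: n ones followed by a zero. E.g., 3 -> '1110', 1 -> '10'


Encode each number as n ones followed by a terminating 0:
  11 -> 111111111110 (12 bits)
  8 -> 111111110 (9 bits)
  9 -> 1111111110 (10 bits)
  2 -> 110 (3 bits)
  1 -> 10 (2 bits)
Total length = 12 + 9 + 10 + 3 + 2 = 36 bits.

Unary([11, 8, 9, 2, 1]) = 111111111110111111110111111111011010 (36 bits)


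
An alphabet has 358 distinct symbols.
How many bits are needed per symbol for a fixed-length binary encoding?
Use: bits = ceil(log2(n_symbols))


log2(358) = 8.4838
Bracket: 2^8 = 256 < 358 <= 2^9 = 512
So ceil(log2(358)) = 9

bits = ceil(log2(358)) = ceil(8.4838) = 9 bits


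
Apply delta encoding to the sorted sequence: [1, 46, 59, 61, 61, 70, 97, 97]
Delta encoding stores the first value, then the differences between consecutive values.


First value: 1
Deltas:
  46 - 1 = 45
  59 - 46 = 13
  61 - 59 = 2
  61 - 61 = 0
  70 - 61 = 9
  97 - 70 = 27
  97 - 97 = 0


Delta encoded: [1, 45, 13, 2, 0, 9, 27, 0]


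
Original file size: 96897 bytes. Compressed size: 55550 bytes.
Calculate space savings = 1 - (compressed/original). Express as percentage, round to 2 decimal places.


ratio = compressed/original = 55550/96897 = 0.573289
savings = 1 - ratio = 1 - 0.573289 = 0.426711
as a percentage: 0.426711 * 100 = 42.67%

Space savings = 1 - 55550/96897 = 42.67%


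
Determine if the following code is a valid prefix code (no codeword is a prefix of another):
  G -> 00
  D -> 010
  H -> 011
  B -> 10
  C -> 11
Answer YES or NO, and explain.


Checking each pair (does one codeword prefix another?):
  G='00' vs D='010': no prefix
  G='00' vs H='011': no prefix
  G='00' vs B='10': no prefix
  G='00' vs C='11': no prefix
  D='010' vs G='00': no prefix
  D='010' vs H='011': no prefix
  D='010' vs B='10': no prefix
  D='010' vs C='11': no prefix
  H='011' vs G='00': no prefix
  H='011' vs D='010': no prefix
  H='011' vs B='10': no prefix
  H='011' vs C='11': no prefix
  B='10' vs G='00': no prefix
  B='10' vs D='010': no prefix
  B='10' vs H='011': no prefix
  B='10' vs C='11': no prefix
  C='11' vs G='00': no prefix
  C='11' vs D='010': no prefix
  C='11' vs H='011': no prefix
  C='11' vs B='10': no prefix
No violation found over all pairs.

YES -- this is a valid prefix code. No codeword is a prefix of any other codeword.


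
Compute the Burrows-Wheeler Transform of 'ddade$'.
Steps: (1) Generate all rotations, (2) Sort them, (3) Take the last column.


Rotations (sorted):
  0: $ddade -> last char: e
  1: ade$dd -> last char: d
  2: dade$d -> last char: d
  3: ddade$ -> last char: $
  4: de$dda -> last char: a
  5: e$ddad -> last char: d


BWT = edd$ad


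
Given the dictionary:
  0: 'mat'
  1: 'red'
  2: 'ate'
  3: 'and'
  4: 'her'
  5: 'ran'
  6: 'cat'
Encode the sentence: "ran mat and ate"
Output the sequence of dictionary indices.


Look up each word in the dictionary:
  'ran' -> 5
  'mat' -> 0
  'and' -> 3
  'ate' -> 2

Encoded: [5, 0, 3, 2]


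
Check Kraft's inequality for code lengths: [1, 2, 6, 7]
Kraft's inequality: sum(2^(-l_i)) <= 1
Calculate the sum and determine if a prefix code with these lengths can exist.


Sum = 2^(-1) + 2^(-2) + 2^(-6) + 2^(-7)
    = 0.5 + 0.25 + 0.015625 + 0.0078125
    = 99/128 = 0.7734375
Since 0.7734375 <= 1, Kraft's inequality IS satisfied.
A prefix code with these lengths CAN exist.

Kraft sum = 0.7734375. Satisfied.


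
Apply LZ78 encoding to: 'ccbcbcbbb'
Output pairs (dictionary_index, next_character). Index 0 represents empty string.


LZ78 encoding steps:
Dictionary: {0: ''}
Step 1: w='' (idx 0), next='c' -> output (0, 'c'), add 'c' as idx 1
Step 2: w='c' (idx 1), next='b' -> output (1, 'b'), add 'cb' as idx 2
Step 3: w='cb' (idx 2), next='c' -> output (2, 'c'), add 'cbc' as idx 3
Step 4: w='' (idx 0), next='b' -> output (0, 'b'), add 'b' as idx 4
Step 5: w='b' (idx 4), next='b' -> output (4, 'b'), add 'bb' as idx 5


Encoded: [(0, 'c'), (1, 'b'), (2, 'c'), (0, 'b'), (4, 'b')]


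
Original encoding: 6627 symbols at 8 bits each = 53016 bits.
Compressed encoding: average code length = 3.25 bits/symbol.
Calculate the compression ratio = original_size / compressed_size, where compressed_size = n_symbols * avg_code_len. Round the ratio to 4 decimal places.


original_size = n_symbols * orig_bits = 6627 * 8 = 53016 bits
compressed_size = n_symbols * avg_code_len = 6627 * 3.25 = 21537.75 bits
ratio = original_size / compressed_size = 53016 / 21537.75 = 2.4615

Compression ratio = 2.4615


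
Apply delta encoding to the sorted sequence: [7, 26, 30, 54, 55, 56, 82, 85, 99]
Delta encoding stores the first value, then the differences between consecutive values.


First value: 7
Deltas:
  26 - 7 = 19
  30 - 26 = 4
  54 - 30 = 24
  55 - 54 = 1
  56 - 55 = 1
  82 - 56 = 26
  85 - 82 = 3
  99 - 85 = 14


Delta encoded: [7, 19, 4, 24, 1, 1, 26, 3, 14]


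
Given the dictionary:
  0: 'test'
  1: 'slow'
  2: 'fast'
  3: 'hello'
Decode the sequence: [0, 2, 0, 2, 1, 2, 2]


Look up each index in the dictionary:
  0 -> 'test'
  2 -> 'fast'
  0 -> 'test'
  2 -> 'fast'
  1 -> 'slow'
  2 -> 'fast'
  2 -> 'fast'

Decoded: "test fast test fast slow fast fast"


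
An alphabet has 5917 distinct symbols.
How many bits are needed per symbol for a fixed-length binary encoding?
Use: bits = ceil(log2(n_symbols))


log2(5917) = 12.5307
Bracket: 2^12 = 4096 < 5917 <= 2^13 = 8192
So ceil(log2(5917)) = 13

bits = ceil(log2(5917)) = ceil(12.5307) = 13 bits


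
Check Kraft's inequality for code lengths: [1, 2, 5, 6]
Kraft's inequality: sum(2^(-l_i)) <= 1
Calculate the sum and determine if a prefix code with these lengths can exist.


Sum = 2^(-1) + 2^(-2) + 2^(-5) + 2^(-6)
    = 0.5 + 0.25 + 0.03125 + 0.015625
    = 51/64 = 0.796875
Since 0.796875 <= 1, Kraft's inequality IS satisfied.
A prefix code with these lengths CAN exist.

Kraft sum = 0.796875. Satisfied.


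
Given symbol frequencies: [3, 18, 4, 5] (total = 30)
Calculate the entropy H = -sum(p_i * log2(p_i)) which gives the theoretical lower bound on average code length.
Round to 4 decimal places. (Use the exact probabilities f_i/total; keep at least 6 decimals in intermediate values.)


Per-symbol terms -p_i * log2(p_i) with p_i = f_i/30:
  p = 3/30 = 0.100000: log2(p) = -3.321928, -p*log2(p) = 0.332193
  p = 18/30 = 0.600000: log2(p) = -0.736966, -p*log2(p) = 0.442179
  p = 4/30 = 0.133333: log2(p) = -2.906891, -p*log2(p) = 0.387585
  p = 5/30 = 0.166667: log2(p) = -2.584963, -p*log2(p) = 0.430827
H = 0.332193 + 0.442179 + 0.387585 + 0.430827 = 1.592784

H = 1.5928 bits/symbol


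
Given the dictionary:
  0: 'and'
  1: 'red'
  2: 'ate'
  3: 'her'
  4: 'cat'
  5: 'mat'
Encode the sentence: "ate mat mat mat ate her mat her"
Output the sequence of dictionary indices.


Look up each word in the dictionary:
  'ate' -> 2
  'mat' -> 5
  'mat' -> 5
  'mat' -> 5
  'ate' -> 2
  'her' -> 3
  'mat' -> 5
  'her' -> 3

Encoded: [2, 5, 5, 5, 2, 3, 5, 3]


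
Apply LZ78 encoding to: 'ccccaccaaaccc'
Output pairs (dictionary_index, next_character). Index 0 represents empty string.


LZ78 encoding steps:
Dictionary: {0: ''}
Step 1: w='' (idx 0), next='c' -> output (0, 'c'), add 'c' as idx 1
Step 2: w='c' (idx 1), next='c' -> output (1, 'c'), add 'cc' as idx 2
Step 3: w='c' (idx 1), next='a' -> output (1, 'a'), add 'ca' as idx 3
Step 4: w='cc' (idx 2), next='a' -> output (2, 'a'), add 'cca' as idx 4
Step 5: w='' (idx 0), next='a' -> output (0, 'a'), add 'a' as idx 5
Step 6: w='a' (idx 5), next='c' -> output (5, 'c'), add 'ac' as idx 6
Step 7: w='cc' (idx 2), end of input -> output (2, '')


Encoded: [(0, 'c'), (1, 'c'), (1, 'a'), (2, 'a'), (0, 'a'), (5, 'c'), (2, '')]


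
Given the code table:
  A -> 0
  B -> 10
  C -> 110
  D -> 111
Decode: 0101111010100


Decoding:
0 -> A
10 -> B
111 -> D
10 -> B
10 -> B
10 -> B
0 -> A


Result: ABDBBBA


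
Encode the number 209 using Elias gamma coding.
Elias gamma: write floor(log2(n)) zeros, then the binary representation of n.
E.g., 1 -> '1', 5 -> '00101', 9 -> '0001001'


num_bits = floor(log2(209)) + 1 = 8
leading_zeros = num_bits - 1 = 7
binary(209) = 11010001

Elias gamma(209) = '0000000' + '11010001' = 000000011010001 (15 bits)


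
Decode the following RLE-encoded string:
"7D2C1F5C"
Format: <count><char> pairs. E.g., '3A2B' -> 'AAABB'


Expanding each <count><char> pair:
  7D -> 'DDDDDDD'
  2C -> 'CC'
  1F -> 'F'
  5C -> 'CCCCC'

Decoded = DDDDDDDCCFCCCCC


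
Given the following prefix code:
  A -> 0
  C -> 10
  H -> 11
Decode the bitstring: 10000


Decoding step by step:
Bits 10 -> C
Bits 0 -> A
Bits 0 -> A
Bits 0 -> A


Decoded message: CAAA


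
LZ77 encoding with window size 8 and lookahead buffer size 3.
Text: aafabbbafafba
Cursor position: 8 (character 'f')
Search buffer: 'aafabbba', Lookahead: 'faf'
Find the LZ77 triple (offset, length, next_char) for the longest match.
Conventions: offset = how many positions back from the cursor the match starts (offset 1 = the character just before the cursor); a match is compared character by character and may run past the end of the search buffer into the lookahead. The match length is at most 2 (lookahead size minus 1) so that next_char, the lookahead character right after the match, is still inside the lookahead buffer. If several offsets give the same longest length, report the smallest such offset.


Try each offset into the search buffer:
  offset=1 (pos 7, char 'a'): match length 0
  offset=2 (pos 6, char 'b'): match length 0
  offset=3 (pos 5, char 'b'): match length 0
  offset=4 (pos 4, char 'b'): match length 0
  offset=5 (pos 3, char 'a'): match length 0
  offset=6 (pos 2, char 'f'): match length 2
  offset=7 (pos 1, char 'a'): match length 0
  offset=8 (pos 0, char 'a'): match length 0
Longest match has length 2 at offset 6.
next_char = character at position 8 + 2 = 10 -> 'f'

Best match: offset=6, length=2 (matching 'fa' starting at position 2)
LZ77 triple: (6, 2, 'f')


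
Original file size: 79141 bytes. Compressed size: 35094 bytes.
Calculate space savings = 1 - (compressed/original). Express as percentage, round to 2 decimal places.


ratio = compressed/original = 35094/79141 = 0.443436
savings = 1 - ratio = 1 - 0.443436 = 0.556564
as a percentage: 0.556564 * 100 = 55.66%

Space savings = 1 - 35094/79141 = 55.66%


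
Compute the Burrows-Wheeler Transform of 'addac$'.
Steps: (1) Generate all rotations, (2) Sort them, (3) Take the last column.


Rotations (sorted):
  0: $addac -> last char: c
  1: ac$add -> last char: d
  2: addac$ -> last char: $
  3: c$adda -> last char: a
  4: dac$ad -> last char: d
  5: ddac$a -> last char: a


BWT = cd$ada


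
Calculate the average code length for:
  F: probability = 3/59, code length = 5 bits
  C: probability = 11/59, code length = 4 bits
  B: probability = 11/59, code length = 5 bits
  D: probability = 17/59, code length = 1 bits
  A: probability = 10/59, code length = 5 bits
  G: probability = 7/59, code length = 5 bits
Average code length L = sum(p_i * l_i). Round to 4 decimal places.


Weighted contributions p_i * l_i:
  F: (3/59) * 5 = 15/59
  C: (11/59) * 4 = 44/59
  B: (11/59) * 5 = 55/59
  D: (17/59) * 1 = 17/59
  A: (10/59) * 5 = 50/59
  G: (7/59) * 5 = 35/59
Sum = (15 + 44 + 55 + 17 + 50 + 35)/59 = 216/59

L = 216/59 = 3.6610 bits/symbol


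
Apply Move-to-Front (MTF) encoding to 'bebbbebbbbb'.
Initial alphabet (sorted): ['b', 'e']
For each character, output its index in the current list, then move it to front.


MTF encoding:
'b': index 0 in ['b', 'e'] -> ['b', 'e']
'e': index 1 in ['b', 'e'] -> ['e', 'b']
'b': index 1 in ['e', 'b'] -> ['b', 'e']
'b': index 0 in ['b', 'e'] -> ['b', 'e']
'b': index 0 in ['b', 'e'] -> ['b', 'e']
'e': index 1 in ['b', 'e'] -> ['e', 'b']
'b': index 1 in ['e', 'b'] -> ['b', 'e']
'b': index 0 in ['b', 'e'] -> ['b', 'e']
'b': index 0 in ['b', 'e'] -> ['b', 'e']
'b': index 0 in ['b', 'e'] -> ['b', 'e']
'b': index 0 in ['b', 'e'] -> ['b', 'e']


Output: [0, 1, 1, 0, 0, 1, 1, 0, 0, 0, 0]


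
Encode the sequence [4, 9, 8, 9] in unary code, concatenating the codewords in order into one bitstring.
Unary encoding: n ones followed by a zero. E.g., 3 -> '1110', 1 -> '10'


Encode each number as n ones followed by a terminating 0:
  4 -> 11110 (5 bits)
  9 -> 1111111110 (10 bits)
  8 -> 111111110 (9 bits)
  9 -> 1111111110 (10 bits)
Total length = 5 + 10 + 9 + 10 = 34 bits.

Unary([4, 9, 8, 9]) = 1111011111111101111111101111111110 (34 bits)


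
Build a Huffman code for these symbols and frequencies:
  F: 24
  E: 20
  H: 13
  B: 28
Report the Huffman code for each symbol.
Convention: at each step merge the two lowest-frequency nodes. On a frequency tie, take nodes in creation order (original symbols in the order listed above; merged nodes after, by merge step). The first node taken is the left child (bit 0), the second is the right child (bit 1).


Huffman tree construction:
Step 1: Merge H(13) + E(20) = 33
Step 2: Merge F(24) + B(28) = 52
Step 3: Merge (H+E)(33) + (F+B)(52) = 85
Read each symbol's code off the tree from the root (left child = 0, right child = 1).

Codes:
  F: 10 (length 2)
  E: 01 (length 2)
  H: 00 (length 2)
  B: 11 (length 2)
Average code length: 170/85 = 2.0000 bits/symbol


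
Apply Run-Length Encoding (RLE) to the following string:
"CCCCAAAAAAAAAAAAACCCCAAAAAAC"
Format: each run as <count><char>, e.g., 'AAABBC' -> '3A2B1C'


Scanning runs left to right:
  i=0: run of 'C' x 4 -> '4C'
  i=4: run of 'A' x 13 -> '13A'
  i=17: run of 'C' x 4 -> '4C'
  i=21: run of 'A' x 6 -> '6A'
  i=27: run of 'C' x 1 -> '1C'

RLE = 4C13A4C6A1C


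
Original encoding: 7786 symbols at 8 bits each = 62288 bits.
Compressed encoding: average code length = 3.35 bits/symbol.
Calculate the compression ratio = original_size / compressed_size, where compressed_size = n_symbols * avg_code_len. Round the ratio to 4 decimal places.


original_size = n_symbols * orig_bits = 7786 * 8 = 62288 bits
compressed_size = n_symbols * avg_code_len = 7786 * 3.35 = 26083.1 bits
ratio = original_size / compressed_size = 62288 / 26083.1 = 2.3881

Compression ratio = 2.3881


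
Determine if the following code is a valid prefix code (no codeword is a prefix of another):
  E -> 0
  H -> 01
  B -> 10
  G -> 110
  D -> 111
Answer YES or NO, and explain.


Checking each pair (does one codeword prefix another?):
  E='0' vs H='01': prefix -- VIOLATION

NO -- this is NOT a valid prefix code. E (0) is a prefix of H (01).


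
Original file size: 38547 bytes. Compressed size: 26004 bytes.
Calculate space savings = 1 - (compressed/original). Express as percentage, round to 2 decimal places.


ratio = compressed/original = 26004/38547 = 0.674605
savings = 1 - ratio = 1 - 0.674605 = 0.325395
as a percentage: 0.325395 * 100 = 32.54%

Space savings = 1 - 26004/38547 = 32.54%


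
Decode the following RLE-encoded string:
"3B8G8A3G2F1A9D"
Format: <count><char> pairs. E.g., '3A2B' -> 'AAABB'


Expanding each <count><char> pair:
  3B -> 'BBB'
  8G -> 'GGGGGGGG'
  8A -> 'AAAAAAAA'
  3G -> 'GGG'
  2F -> 'FF'
  1A -> 'A'
  9D -> 'DDDDDDDDD'

Decoded = BBBGGGGGGGGAAAAAAAAGGGFFADDDDDDDDD


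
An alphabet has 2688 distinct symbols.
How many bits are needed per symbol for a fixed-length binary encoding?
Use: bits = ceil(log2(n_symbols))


log2(2688) = 11.3923
Bracket: 2^11 = 2048 < 2688 <= 2^12 = 4096
So ceil(log2(2688)) = 12

bits = ceil(log2(2688)) = ceil(11.3923) = 12 bits


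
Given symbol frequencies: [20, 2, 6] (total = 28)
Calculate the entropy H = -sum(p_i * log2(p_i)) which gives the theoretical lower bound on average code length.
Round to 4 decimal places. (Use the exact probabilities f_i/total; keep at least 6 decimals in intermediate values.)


Per-symbol terms -p_i * log2(p_i) with p_i = f_i/28:
  p = 20/28 = 0.714286: log2(p) = -0.485427, -p*log2(p) = 0.346733
  p = 2/28 = 0.071429: log2(p) = -3.807355, -p*log2(p) = 0.271954
  p = 6/28 = 0.214286: log2(p) = -2.222392, -p*log2(p) = 0.476227
H = 0.346733 + 0.271954 + 0.476227 = 1.094914

H = 1.0949 bits/symbol


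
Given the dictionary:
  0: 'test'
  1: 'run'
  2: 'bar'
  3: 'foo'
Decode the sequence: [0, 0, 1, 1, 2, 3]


Look up each index in the dictionary:
  0 -> 'test'
  0 -> 'test'
  1 -> 'run'
  1 -> 'run'
  2 -> 'bar'
  3 -> 'foo'

Decoded: "test test run run bar foo"


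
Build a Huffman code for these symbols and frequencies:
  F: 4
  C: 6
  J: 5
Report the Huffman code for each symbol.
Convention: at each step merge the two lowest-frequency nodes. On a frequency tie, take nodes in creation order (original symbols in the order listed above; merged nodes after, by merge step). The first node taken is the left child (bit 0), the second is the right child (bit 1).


Huffman tree construction:
Step 1: Merge F(4) + J(5) = 9
Step 2: Merge C(6) + (F+J)(9) = 15
Read each symbol's code off the tree from the root (left child = 0, right child = 1).

Codes:
  F: 10 (length 2)
  C: 0 (length 1)
  J: 11 (length 2)
Average code length: 24/15 = 1.6000 bits/symbol


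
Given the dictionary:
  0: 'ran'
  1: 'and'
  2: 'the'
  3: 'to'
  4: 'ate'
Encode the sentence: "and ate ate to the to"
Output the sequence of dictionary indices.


Look up each word in the dictionary:
  'and' -> 1
  'ate' -> 4
  'ate' -> 4
  'to' -> 3
  'the' -> 2
  'to' -> 3

Encoded: [1, 4, 4, 3, 2, 3]


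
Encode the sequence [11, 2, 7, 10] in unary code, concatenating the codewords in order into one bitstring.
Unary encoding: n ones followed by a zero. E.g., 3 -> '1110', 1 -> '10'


Encode each number as n ones followed by a terminating 0:
  11 -> 111111111110 (12 bits)
  2 -> 110 (3 bits)
  7 -> 11111110 (8 bits)
  10 -> 11111111110 (11 bits)
Total length = 12 + 3 + 8 + 11 = 34 bits.

Unary([11, 2, 7, 10]) = 1111111111101101111111011111111110 (34 bits)


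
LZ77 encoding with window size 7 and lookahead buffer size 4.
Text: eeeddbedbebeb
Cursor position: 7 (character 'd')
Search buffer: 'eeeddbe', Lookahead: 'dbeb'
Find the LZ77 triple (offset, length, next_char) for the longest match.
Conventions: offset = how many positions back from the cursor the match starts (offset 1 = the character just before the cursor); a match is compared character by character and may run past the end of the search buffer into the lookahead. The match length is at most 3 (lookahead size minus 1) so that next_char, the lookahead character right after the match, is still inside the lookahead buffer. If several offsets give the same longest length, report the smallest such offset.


Try each offset into the search buffer:
  offset=1 (pos 6, char 'e'): match length 0
  offset=2 (pos 5, char 'b'): match length 0
  offset=3 (pos 4, char 'd'): match length 3
  offset=4 (pos 3, char 'd'): match length 1
  offset=5 (pos 2, char 'e'): match length 0
  offset=6 (pos 1, char 'e'): match length 0
  offset=7 (pos 0, char 'e'): match length 0
Longest match has length 3 at offset 3.
next_char = character at position 7 + 3 = 10 -> 'b'

Best match: offset=3, length=3 (matching 'dbe' starting at position 4)
LZ77 triple: (3, 3, 'b')


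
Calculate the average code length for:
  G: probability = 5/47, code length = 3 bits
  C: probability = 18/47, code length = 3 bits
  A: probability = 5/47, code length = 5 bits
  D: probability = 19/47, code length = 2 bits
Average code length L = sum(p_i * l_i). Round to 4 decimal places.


Weighted contributions p_i * l_i:
  G: (5/47) * 3 = 15/47
  C: (18/47) * 3 = 54/47
  A: (5/47) * 5 = 25/47
  D: (19/47) * 2 = 38/47
Sum = (15 + 54 + 25 + 38)/47 = 132/47

L = 132/47 = 2.8085 bits/symbol


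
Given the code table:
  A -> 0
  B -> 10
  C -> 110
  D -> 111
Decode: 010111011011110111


Decoding:
0 -> A
10 -> B
111 -> D
0 -> A
110 -> C
111 -> D
10 -> B
111 -> D


Result: ABDACDBD


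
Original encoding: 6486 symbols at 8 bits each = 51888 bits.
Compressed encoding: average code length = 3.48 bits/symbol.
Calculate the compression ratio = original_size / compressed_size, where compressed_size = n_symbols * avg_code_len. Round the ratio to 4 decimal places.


original_size = n_symbols * orig_bits = 6486 * 8 = 51888 bits
compressed_size = n_symbols * avg_code_len = 6486 * 3.48 = 22571.28 bits
ratio = original_size / compressed_size = 51888 / 22571.28 = 2.2989

Compression ratio = 2.2989


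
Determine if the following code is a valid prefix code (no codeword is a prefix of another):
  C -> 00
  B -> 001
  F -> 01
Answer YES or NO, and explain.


Checking each pair (does one codeword prefix another?):
  C='00' vs B='001': prefix -- VIOLATION

NO -- this is NOT a valid prefix code. C (00) is a prefix of B (001).


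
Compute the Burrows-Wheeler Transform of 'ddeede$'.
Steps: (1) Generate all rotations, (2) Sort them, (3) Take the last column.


Rotations (sorted):
  0: $ddeede -> last char: e
  1: ddeede$ -> last char: $
  2: de$ddee -> last char: e
  3: deede$d -> last char: d
  4: e$ddeed -> last char: d
  5: ede$dde -> last char: e
  6: eede$dd -> last char: d


BWT = e$edded


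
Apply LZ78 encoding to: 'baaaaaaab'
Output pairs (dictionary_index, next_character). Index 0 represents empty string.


LZ78 encoding steps:
Dictionary: {0: ''}
Step 1: w='' (idx 0), next='b' -> output (0, 'b'), add 'b' as idx 1
Step 2: w='' (idx 0), next='a' -> output (0, 'a'), add 'a' as idx 2
Step 3: w='a' (idx 2), next='a' -> output (2, 'a'), add 'aa' as idx 3
Step 4: w='aa' (idx 3), next='a' -> output (3, 'a'), add 'aaa' as idx 4
Step 5: w='a' (idx 2), next='b' -> output (2, 'b'), add 'ab' as idx 5


Encoded: [(0, 'b'), (0, 'a'), (2, 'a'), (3, 'a'), (2, 'b')]


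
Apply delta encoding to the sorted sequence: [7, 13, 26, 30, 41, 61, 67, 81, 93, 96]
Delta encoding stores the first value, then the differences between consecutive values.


First value: 7
Deltas:
  13 - 7 = 6
  26 - 13 = 13
  30 - 26 = 4
  41 - 30 = 11
  61 - 41 = 20
  67 - 61 = 6
  81 - 67 = 14
  93 - 81 = 12
  96 - 93 = 3


Delta encoded: [7, 6, 13, 4, 11, 20, 6, 14, 12, 3]


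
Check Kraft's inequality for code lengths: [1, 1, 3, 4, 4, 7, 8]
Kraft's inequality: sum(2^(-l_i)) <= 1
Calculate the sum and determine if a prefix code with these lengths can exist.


Sum = 2^(-1) + 2^(-1) + 2^(-3) + 2^(-4) + 2^(-4) + 2^(-7) + 2^(-8)
    = 0.5 + 0.5 + 0.125 + 0.0625 + 0.0625 + 0.0078125 + 0.00390625
    = 323/256 = 1.26171875
Since 1.26171875 > 1, Kraft's inequality is NOT satisfied.
A prefix code with these lengths CANNOT exist.

Kraft sum = 1.26171875. Not satisfied.


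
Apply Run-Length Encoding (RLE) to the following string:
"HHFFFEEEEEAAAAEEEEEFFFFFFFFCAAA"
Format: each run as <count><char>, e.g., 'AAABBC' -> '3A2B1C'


Scanning runs left to right:
  i=0: run of 'H' x 2 -> '2H'
  i=2: run of 'F' x 3 -> '3F'
  i=5: run of 'E' x 5 -> '5E'
  i=10: run of 'A' x 4 -> '4A'
  i=14: run of 'E' x 5 -> '5E'
  i=19: run of 'F' x 8 -> '8F'
  i=27: run of 'C' x 1 -> '1C'
  i=28: run of 'A' x 3 -> '3A'

RLE = 2H3F5E4A5E8F1C3A


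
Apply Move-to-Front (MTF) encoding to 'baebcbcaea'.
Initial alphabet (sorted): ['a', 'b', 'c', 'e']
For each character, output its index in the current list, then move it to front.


MTF encoding:
'b': index 1 in ['a', 'b', 'c', 'e'] -> ['b', 'a', 'c', 'e']
'a': index 1 in ['b', 'a', 'c', 'e'] -> ['a', 'b', 'c', 'e']
'e': index 3 in ['a', 'b', 'c', 'e'] -> ['e', 'a', 'b', 'c']
'b': index 2 in ['e', 'a', 'b', 'c'] -> ['b', 'e', 'a', 'c']
'c': index 3 in ['b', 'e', 'a', 'c'] -> ['c', 'b', 'e', 'a']
'b': index 1 in ['c', 'b', 'e', 'a'] -> ['b', 'c', 'e', 'a']
'c': index 1 in ['b', 'c', 'e', 'a'] -> ['c', 'b', 'e', 'a']
'a': index 3 in ['c', 'b', 'e', 'a'] -> ['a', 'c', 'b', 'e']
'e': index 3 in ['a', 'c', 'b', 'e'] -> ['e', 'a', 'c', 'b']
'a': index 1 in ['e', 'a', 'c', 'b'] -> ['a', 'e', 'c', 'b']


Output: [1, 1, 3, 2, 3, 1, 1, 3, 3, 1]


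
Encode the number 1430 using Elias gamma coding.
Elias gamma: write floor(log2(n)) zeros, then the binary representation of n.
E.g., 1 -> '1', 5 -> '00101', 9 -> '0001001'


num_bits = floor(log2(1430)) + 1 = 11
leading_zeros = num_bits - 1 = 10
binary(1430) = 10110010110

Elias gamma(1430) = '0000000000' + '10110010110' = 000000000010110010110 (21 bits)


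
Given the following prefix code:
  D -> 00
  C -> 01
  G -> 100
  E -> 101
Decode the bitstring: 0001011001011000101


Decoding step by step:
Bits 00 -> D
Bits 01 -> C
Bits 01 -> C
Bits 100 -> G
Bits 101 -> E
Bits 100 -> G
Bits 01 -> C
Bits 01 -> C


Decoded message: DCCGEGCC


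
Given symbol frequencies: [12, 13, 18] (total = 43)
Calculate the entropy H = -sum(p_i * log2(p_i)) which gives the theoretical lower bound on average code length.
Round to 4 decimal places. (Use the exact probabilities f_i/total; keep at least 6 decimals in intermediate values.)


Per-symbol terms -p_i * log2(p_i) with p_i = f_i/43:
  p = 12/43 = 0.279070: log2(p) = -1.841302, -p*log2(p) = 0.513852
  p = 13/43 = 0.302326: log2(p) = -1.725825, -p*log2(p) = 0.521761
  p = 18/43 = 0.418605: log2(p) = -1.256340, -p*log2(p) = 0.525910
H = 0.513852 + 0.521761 + 0.525910 = 1.561523

H = 1.5615 bits/symbol


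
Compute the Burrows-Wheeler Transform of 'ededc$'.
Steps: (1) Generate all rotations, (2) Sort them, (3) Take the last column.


Rotations (sorted):
  0: $ededc -> last char: c
  1: c$eded -> last char: d
  2: dc$ede -> last char: e
  3: dedc$e -> last char: e
  4: edc$ed -> last char: d
  5: ededc$ -> last char: $


BWT = cdeed$


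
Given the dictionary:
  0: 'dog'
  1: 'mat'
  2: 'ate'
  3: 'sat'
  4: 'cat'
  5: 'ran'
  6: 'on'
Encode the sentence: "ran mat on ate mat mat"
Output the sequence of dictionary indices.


Look up each word in the dictionary:
  'ran' -> 5
  'mat' -> 1
  'on' -> 6
  'ate' -> 2
  'mat' -> 1
  'mat' -> 1

Encoded: [5, 1, 6, 2, 1, 1]


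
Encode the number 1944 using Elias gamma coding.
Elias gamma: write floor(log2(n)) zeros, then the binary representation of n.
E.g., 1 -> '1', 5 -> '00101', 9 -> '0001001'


num_bits = floor(log2(1944)) + 1 = 11
leading_zeros = num_bits - 1 = 10
binary(1944) = 11110011000

Elias gamma(1944) = '0000000000' + '11110011000' = 000000000011110011000 (21 bits)


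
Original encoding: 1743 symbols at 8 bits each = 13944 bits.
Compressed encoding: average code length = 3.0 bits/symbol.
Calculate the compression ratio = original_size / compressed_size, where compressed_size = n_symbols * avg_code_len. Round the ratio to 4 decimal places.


original_size = n_symbols * orig_bits = 1743 * 8 = 13944 bits
compressed_size = n_symbols * avg_code_len = 1743 * 3.0 = 5229.0 bits
ratio = original_size / compressed_size = 13944 / 5229.0 = 2.6667

Compression ratio = 2.6667


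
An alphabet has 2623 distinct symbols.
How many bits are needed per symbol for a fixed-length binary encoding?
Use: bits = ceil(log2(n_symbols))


log2(2623) = 11.357
Bracket: 2^11 = 2048 < 2623 <= 2^12 = 4096
So ceil(log2(2623)) = 12

bits = ceil(log2(2623)) = ceil(11.357) = 12 bits


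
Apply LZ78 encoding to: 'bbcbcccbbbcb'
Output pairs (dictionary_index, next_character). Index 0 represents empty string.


LZ78 encoding steps:
Dictionary: {0: ''}
Step 1: w='' (idx 0), next='b' -> output (0, 'b'), add 'b' as idx 1
Step 2: w='b' (idx 1), next='c' -> output (1, 'c'), add 'bc' as idx 2
Step 3: w='bc' (idx 2), next='c' -> output (2, 'c'), add 'bcc' as idx 3
Step 4: w='' (idx 0), next='c' -> output (0, 'c'), add 'c' as idx 4
Step 5: w='b' (idx 1), next='b' -> output (1, 'b'), add 'bb' as idx 5
Step 6: w='bc' (idx 2), next='b' -> output (2, 'b'), add 'bcb' as idx 6


Encoded: [(0, 'b'), (1, 'c'), (2, 'c'), (0, 'c'), (1, 'b'), (2, 'b')]


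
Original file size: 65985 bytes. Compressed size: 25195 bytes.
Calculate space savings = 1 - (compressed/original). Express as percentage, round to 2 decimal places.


ratio = compressed/original = 25195/65985 = 0.381829
savings = 1 - ratio = 1 - 0.381829 = 0.618171
as a percentage: 0.618171 * 100 = 61.82%

Space savings = 1 - 25195/65985 = 61.82%


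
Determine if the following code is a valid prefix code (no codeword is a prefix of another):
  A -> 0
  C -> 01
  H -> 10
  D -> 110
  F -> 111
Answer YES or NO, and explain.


Checking each pair (does one codeword prefix another?):
  A='0' vs C='01': prefix -- VIOLATION

NO -- this is NOT a valid prefix code. A (0) is a prefix of C (01).


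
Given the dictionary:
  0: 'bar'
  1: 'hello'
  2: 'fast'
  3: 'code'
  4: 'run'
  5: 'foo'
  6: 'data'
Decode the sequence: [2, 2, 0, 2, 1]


Look up each index in the dictionary:
  2 -> 'fast'
  2 -> 'fast'
  0 -> 'bar'
  2 -> 'fast'
  1 -> 'hello'

Decoded: "fast fast bar fast hello"


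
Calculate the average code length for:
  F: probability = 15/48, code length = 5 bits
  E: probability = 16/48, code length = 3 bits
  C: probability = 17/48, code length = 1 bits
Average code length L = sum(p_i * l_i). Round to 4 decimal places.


Weighted contributions p_i * l_i:
  F: (15/48) * 5 = 75/48
  E: (16/48) * 3 = 48/48
  C: (17/48) * 1 = 17/48
Sum = (75 + 48 + 17)/48 = 140/48

L = 140/48 = 2.9167 bits/symbol


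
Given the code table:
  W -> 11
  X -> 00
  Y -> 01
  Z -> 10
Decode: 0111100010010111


Decoding:
01 -> Y
11 -> W
10 -> Z
00 -> X
10 -> Z
01 -> Y
01 -> Y
11 -> W


Result: YWZXZYYW


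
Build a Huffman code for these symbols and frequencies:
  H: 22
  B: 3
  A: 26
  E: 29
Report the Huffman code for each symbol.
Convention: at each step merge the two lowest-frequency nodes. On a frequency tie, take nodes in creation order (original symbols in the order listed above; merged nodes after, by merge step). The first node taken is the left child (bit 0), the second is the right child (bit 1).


Huffman tree construction:
Step 1: Merge B(3) + H(22) = 25
Step 2: Merge (B+H)(25) + A(26) = 51
Step 3: Merge E(29) + ((B+H)+A)(51) = 80
Read each symbol's code off the tree from the root (left child = 0, right child = 1).

Codes:
  H: 101 (length 3)
  B: 100 (length 3)
  A: 11 (length 2)
  E: 0 (length 1)
Average code length: 156/80 = 1.9500 bits/symbol


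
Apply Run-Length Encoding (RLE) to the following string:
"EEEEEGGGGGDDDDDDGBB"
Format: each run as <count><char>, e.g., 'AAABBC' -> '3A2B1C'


Scanning runs left to right:
  i=0: run of 'E' x 5 -> '5E'
  i=5: run of 'G' x 5 -> '5G'
  i=10: run of 'D' x 6 -> '6D'
  i=16: run of 'G' x 1 -> '1G'
  i=17: run of 'B' x 2 -> '2B'

RLE = 5E5G6D1G2B


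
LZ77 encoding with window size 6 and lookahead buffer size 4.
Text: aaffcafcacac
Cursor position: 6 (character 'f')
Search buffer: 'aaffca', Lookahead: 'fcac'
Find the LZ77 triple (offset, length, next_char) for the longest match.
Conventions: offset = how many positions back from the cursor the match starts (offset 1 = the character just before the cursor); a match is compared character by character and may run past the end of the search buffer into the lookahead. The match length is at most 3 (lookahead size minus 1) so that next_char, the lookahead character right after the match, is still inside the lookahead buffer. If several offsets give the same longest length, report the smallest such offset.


Try each offset into the search buffer:
  offset=1 (pos 5, char 'a'): match length 0
  offset=2 (pos 4, char 'c'): match length 0
  offset=3 (pos 3, char 'f'): match length 3
  offset=4 (pos 2, char 'f'): match length 1
  offset=5 (pos 1, char 'a'): match length 0
  offset=6 (pos 0, char 'a'): match length 0
Longest match has length 3 at offset 3.
next_char = character at position 6 + 3 = 9 -> 'c'

Best match: offset=3, length=3 (matching 'fca' starting at position 3)
LZ77 triple: (3, 3, 'c')


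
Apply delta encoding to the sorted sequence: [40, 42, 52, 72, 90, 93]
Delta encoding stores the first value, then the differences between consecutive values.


First value: 40
Deltas:
  42 - 40 = 2
  52 - 42 = 10
  72 - 52 = 20
  90 - 72 = 18
  93 - 90 = 3


Delta encoded: [40, 2, 10, 20, 18, 3]


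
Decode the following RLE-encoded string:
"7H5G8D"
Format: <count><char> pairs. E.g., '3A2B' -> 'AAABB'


Expanding each <count><char> pair:
  7H -> 'HHHHHHH'
  5G -> 'GGGGG'
  8D -> 'DDDDDDDD'

Decoded = HHHHHHHGGGGGDDDDDDDD


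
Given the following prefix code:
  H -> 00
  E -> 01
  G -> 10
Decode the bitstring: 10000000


Decoding step by step:
Bits 10 -> G
Bits 00 -> H
Bits 00 -> H
Bits 00 -> H


Decoded message: GHHH


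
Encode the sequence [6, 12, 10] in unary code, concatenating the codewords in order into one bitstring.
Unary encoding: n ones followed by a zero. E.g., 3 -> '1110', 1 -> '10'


Encode each number as n ones followed by a terminating 0:
  6 -> 1111110 (7 bits)
  12 -> 1111111111110 (13 bits)
  10 -> 11111111110 (11 bits)
Total length = 7 + 13 + 11 = 31 bits.

Unary([6, 12, 10]) = 1111110111111111111011111111110 (31 bits)


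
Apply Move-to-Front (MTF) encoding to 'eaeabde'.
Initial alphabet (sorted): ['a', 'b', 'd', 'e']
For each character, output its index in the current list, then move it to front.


MTF encoding:
'e': index 3 in ['a', 'b', 'd', 'e'] -> ['e', 'a', 'b', 'd']
'a': index 1 in ['e', 'a', 'b', 'd'] -> ['a', 'e', 'b', 'd']
'e': index 1 in ['a', 'e', 'b', 'd'] -> ['e', 'a', 'b', 'd']
'a': index 1 in ['e', 'a', 'b', 'd'] -> ['a', 'e', 'b', 'd']
'b': index 2 in ['a', 'e', 'b', 'd'] -> ['b', 'a', 'e', 'd']
'd': index 3 in ['b', 'a', 'e', 'd'] -> ['d', 'b', 'a', 'e']
'e': index 3 in ['d', 'b', 'a', 'e'] -> ['e', 'd', 'b', 'a']


Output: [3, 1, 1, 1, 2, 3, 3]


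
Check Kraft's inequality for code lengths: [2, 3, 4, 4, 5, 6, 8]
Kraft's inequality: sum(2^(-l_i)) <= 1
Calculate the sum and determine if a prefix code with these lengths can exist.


Sum = 2^(-2) + 2^(-3) + 2^(-4) + 2^(-4) + 2^(-5) + 2^(-6) + 2^(-8)
    = 0.25 + 0.125 + 0.0625 + 0.0625 + 0.03125 + 0.015625 + 0.00390625
    = 141/256 = 0.55078125
Since 0.55078125 <= 1, Kraft's inequality IS satisfied.
A prefix code with these lengths CAN exist.

Kraft sum = 0.55078125. Satisfied.


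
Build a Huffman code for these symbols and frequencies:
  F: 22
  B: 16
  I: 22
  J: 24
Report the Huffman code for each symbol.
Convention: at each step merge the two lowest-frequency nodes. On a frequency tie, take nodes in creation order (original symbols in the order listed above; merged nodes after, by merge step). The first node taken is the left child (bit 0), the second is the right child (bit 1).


Huffman tree construction:
Step 1: Merge B(16) + F(22) = 38
Step 2: Merge I(22) + J(24) = 46
Step 3: Merge (B+F)(38) + (I+J)(46) = 84
Read each symbol's code off the tree from the root (left child = 0, right child = 1).

Codes:
  F: 01 (length 2)
  B: 00 (length 2)
  I: 10 (length 2)
  J: 11 (length 2)
Average code length: 168/84 = 2.0000 bits/symbol
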